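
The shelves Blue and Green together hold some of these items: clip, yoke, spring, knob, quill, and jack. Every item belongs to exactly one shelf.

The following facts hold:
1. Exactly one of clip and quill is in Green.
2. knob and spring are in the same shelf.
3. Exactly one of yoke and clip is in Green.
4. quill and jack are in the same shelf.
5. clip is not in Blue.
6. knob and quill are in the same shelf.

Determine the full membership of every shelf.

From (5): clip ∉ Blue.
Only one shelf left: clip ∈ Green.
(1) (exactly one): quill ∉ Green.
(3) (exactly one): yoke ∉ Green.
(4): jack matches quill: jack ∉ Green.
(6): knob matches quill: knob ∉ Green.
Only one shelf left: yoke ∈ Blue.
Only one shelf left: knob ∈ Blue.
Only one shelf left: quill ∈ Blue.
Only one shelf left: jack ∈ Blue.
(2): spring matches knob: spring ∈ Blue.

Blue = {jack, knob, quill, spring, yoke}; Green = {clip}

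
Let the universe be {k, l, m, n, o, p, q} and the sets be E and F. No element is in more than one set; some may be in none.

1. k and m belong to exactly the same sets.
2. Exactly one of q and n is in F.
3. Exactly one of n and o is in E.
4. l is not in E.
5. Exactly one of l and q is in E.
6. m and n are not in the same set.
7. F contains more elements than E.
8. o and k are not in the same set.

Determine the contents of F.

F = {l, n, p}

From (4): l ∉ E.
(5) (exactly one): q ∈ E.
(2) (exactly one): n ∈ F.
(3) (exactly one): o ∈ E.
(6): m ∉ F.
(8): k ∉ E.
(1): m matches k: m ∉ E.
(1): k matches m: k ∉ F.
Suppose l ∉ F: no assignment then satisfies all the clues, so l ∈ F.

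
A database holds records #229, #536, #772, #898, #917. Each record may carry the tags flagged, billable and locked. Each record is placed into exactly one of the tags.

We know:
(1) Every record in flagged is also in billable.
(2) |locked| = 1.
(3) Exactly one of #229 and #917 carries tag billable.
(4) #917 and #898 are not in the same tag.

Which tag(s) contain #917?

#917: locked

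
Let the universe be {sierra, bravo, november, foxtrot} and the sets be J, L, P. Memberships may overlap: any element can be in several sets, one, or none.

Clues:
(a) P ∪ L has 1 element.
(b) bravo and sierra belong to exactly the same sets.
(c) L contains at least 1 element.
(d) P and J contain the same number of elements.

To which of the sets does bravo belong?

bravo: none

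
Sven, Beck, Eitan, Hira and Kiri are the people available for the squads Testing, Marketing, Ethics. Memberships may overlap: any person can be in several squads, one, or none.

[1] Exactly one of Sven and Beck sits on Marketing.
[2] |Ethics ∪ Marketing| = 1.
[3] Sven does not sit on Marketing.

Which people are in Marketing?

Marketing = {Beck}

From (3): Sven ∉ Marketing.
(1) (exactly one): Beck ∈ Marketing.
Suppose Eitan ∈ Marketing: no assignment then satisfies all the clues, so Eitan ∉ Marketing.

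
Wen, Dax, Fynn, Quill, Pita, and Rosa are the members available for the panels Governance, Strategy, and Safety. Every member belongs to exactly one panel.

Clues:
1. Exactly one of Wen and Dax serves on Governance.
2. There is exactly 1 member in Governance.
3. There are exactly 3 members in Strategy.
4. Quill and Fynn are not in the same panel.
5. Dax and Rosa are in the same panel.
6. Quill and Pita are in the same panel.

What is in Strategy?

Strategy = {Dax, Fynn, Rosa}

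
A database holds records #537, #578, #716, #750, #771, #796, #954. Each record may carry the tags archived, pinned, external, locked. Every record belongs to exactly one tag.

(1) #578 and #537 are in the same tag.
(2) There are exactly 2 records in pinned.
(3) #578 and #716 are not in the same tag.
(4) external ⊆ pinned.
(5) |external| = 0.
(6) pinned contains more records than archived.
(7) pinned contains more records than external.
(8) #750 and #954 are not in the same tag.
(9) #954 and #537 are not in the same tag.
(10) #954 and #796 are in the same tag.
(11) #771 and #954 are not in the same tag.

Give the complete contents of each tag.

archived = {#716}; pinned = {#796, #954}; external = {}; locked = {#537, #578, #750, #771}

(5): external already has 0, so the rest are out.
Suppose #537 ∈ archived: no assignment then satisfies all the clues, so #537 ∉ archived.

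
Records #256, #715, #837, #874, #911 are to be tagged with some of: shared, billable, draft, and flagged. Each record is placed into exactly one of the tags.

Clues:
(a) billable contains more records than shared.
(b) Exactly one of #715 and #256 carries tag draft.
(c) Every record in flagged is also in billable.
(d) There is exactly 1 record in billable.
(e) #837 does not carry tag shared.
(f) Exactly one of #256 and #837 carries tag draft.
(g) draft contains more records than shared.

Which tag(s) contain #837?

From (e): #837 ∉ shared.
Suppose #837 ∈ billable: no assignment then satisfies all the clues, so #837 ∉ billable.

#837: draft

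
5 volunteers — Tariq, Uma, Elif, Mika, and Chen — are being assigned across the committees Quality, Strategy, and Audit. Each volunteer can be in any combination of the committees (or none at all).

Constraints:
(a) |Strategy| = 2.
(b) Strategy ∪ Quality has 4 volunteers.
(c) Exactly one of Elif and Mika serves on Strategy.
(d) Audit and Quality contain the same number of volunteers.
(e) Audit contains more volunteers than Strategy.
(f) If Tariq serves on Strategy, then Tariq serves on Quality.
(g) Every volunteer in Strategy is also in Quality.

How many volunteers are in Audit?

4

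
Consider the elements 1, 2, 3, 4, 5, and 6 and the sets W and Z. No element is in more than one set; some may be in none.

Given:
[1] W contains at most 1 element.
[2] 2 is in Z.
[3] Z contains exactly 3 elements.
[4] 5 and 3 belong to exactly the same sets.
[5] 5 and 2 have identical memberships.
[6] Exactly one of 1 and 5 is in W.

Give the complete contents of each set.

From (2): 2 ∈ Z.
(5): 5 matches 2: 5 ∉ W.
(5): 5 matches 2: 5 ∈ Z.
(6) (exactly one): 1 ∈ W.
(1): W already has 1, so the rest are out.
(4): 3 matches 5: 3 ∈ Z.
(3): Z already has 3, so the rest are out.

W = {1}; Z = {2, 3, 5}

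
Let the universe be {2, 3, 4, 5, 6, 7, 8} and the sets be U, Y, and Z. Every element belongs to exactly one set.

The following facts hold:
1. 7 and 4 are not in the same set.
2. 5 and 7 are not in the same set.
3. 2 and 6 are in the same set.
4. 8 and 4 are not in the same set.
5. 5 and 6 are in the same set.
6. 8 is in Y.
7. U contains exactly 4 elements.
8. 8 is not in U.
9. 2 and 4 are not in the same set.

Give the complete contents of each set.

U = {2, 3, 5, 6}; Y = {7, 8}; Z = {4}

From (6): 8 ∈ Y.
(4): 4 ∉ Y.
Suppose 2 ∉ U: no assignment then satisfies all the clues, so 2 ∈ U.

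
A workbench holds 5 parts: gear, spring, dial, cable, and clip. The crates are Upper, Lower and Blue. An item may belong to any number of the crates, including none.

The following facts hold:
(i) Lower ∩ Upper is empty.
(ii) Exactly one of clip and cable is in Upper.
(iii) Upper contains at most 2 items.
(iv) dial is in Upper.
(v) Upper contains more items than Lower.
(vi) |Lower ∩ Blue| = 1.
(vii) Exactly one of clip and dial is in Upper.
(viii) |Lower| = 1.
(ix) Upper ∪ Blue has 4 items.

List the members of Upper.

Upper = {cable, dial}

From (iv): dial ∈ Upper.
(i) (disjoint): dial ∉ Lower.
(vii) (exactly one): clip ∉ Upper.
(ii) (exactly one): cable ∈ Upper.
(iii): Upper already has 2, so the rest are out.
(i) (disjoint): cable ∉ Lower.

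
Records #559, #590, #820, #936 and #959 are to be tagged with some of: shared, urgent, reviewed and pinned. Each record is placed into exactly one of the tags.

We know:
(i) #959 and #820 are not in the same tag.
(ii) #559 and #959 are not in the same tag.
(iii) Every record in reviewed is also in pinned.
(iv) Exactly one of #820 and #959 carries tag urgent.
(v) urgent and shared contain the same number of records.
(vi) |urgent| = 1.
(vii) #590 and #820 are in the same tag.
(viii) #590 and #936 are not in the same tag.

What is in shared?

shared = {#936}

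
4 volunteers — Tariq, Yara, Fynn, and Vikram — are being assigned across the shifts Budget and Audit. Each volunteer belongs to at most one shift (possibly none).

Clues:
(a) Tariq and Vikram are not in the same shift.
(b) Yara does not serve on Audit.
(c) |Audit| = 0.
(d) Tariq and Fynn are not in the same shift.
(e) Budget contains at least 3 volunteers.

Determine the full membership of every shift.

From (b): Yara ∉ Audit.
(c): Audit already has 0, so the rest are out.
Suppose Tariq ∈ Budget: no assignment then satisfies all the clues, so Tariq ∉ Budget.

Budget = {Fynn, Vikram, Yara}; Audit = {}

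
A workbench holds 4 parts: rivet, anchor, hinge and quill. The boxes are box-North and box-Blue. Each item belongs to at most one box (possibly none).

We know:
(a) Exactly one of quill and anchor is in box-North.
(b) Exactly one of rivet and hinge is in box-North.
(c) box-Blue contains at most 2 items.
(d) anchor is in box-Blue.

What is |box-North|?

2

From (d): anchor ∈ box-Blue.
(a) (exactly one): quill ∈ box-North.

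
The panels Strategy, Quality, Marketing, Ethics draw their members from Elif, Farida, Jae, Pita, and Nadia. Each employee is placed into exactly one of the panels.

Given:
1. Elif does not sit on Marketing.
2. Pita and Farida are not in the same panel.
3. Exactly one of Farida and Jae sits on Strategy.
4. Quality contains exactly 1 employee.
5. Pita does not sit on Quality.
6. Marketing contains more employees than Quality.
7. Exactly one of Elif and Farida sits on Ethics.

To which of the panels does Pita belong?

From (1): Elif ∉ Marketing.
From (5): Pita ∉ Quality.
Suppose Pita ∈ Strategy: no assignment then satisfies all the clues, so Pita ∉ Strategy.

Pita: Marketing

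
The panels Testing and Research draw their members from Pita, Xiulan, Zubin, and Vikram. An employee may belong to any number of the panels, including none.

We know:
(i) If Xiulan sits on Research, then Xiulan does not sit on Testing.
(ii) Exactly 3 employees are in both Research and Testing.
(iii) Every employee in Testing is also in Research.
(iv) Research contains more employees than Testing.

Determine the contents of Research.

Research = {Pita, Vikram, Xiulan, Zubin}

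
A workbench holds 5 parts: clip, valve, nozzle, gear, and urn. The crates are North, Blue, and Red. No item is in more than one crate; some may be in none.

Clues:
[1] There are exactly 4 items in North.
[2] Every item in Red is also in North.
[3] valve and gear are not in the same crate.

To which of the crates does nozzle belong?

nozzle: North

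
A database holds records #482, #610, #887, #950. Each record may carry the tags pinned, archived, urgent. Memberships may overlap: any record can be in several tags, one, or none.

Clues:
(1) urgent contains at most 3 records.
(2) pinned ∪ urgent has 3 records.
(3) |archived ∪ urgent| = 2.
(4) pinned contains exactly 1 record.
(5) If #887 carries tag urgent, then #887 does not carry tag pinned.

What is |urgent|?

2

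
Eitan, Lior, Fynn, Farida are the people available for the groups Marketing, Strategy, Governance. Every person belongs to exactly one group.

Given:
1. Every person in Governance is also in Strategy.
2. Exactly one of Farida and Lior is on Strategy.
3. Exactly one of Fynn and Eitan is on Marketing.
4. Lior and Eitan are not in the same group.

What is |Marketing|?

2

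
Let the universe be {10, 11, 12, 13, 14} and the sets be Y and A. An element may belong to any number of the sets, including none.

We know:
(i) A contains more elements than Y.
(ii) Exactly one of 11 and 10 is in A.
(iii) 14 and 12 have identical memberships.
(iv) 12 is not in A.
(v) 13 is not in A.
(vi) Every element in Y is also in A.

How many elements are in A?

1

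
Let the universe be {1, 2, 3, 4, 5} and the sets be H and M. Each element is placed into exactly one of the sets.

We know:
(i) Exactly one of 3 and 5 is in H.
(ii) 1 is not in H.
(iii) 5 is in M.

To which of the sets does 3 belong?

From (ii): 1 ∉ H.
From (iii): 5 ∈ M.
(i) (exactly one): 3 ∈ H.
Only one set left: 1 ∈ M.

3: H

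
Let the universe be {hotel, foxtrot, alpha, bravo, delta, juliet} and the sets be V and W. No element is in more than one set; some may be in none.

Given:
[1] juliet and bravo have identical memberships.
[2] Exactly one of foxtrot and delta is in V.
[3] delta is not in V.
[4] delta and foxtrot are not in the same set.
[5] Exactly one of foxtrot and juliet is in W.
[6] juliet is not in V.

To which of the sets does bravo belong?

bravo: W

From (3): delta ∉ V.
From (6): juliet ∉ V.
(1): bravo matches juliet: bravo ∉ V.
(2) (exactly one): foxtrot ∈ V.
(5) (exactly one): juliet ∈ W.
(1): bravo matches juliet: bravo ∈ W.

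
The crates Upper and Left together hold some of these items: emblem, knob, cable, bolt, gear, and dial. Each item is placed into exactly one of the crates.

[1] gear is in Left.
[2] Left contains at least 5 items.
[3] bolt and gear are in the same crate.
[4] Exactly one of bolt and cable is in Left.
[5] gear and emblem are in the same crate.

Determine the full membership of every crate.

From (1): gear ∈ Left.
(3): bolt matches gear: bolt ∉ Upper.
(3): bolt matches gear: bolt ∈ Left.
(4) (exactly one): cable ∉ Left.
(5): emblem matches gear: emblem ∉ Upper.
(5): emblem matches gear: emblem ∈ Left.
Only one crate left: cable ∈ Upper.
(2): only 5 candidates remain for Left, so all are in.

Upper = {cable}; Left = {bolt, dial, emblem, gear, knob}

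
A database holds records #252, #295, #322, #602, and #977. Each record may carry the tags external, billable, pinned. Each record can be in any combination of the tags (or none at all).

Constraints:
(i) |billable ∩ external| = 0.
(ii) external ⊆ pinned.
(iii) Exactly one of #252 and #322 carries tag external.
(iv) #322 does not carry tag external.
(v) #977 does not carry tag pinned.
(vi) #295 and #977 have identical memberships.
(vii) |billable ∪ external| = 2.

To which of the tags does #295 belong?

From (iv): #322 ∉ external.
From (v): #977 ∉ pinned.
(ii) contrapositive: #977 ∉ external.
(iii) (exactly one): #252 ∈ external.
(vi): #295 matches #977: #295 ∉ external.
(vi): #295 matches #977: #295 ∉ pinned.
(ii) with #252 ∈ external: #252 ∈ pinned.
Suppose #295 ∈ billable: no assignment then satisfies all the clues, so #295 ∉ billable.

#295: none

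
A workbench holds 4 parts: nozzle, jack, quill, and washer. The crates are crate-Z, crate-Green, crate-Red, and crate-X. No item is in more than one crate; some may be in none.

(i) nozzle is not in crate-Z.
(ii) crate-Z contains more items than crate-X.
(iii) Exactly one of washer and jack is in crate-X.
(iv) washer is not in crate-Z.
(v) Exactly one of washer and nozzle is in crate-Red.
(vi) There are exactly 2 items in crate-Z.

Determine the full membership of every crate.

crate-Z = {jack, quill}; crate-Green = {}; crate-Red = {nozzle}; crate-X = {washer}

From (i): nozzle ∉ crate-Z.
From (iv): washer ∉ crate-Z.
(vi): only 2 candidates remain for crate-Z, so all are in.
(iii) (exactly one): washer ∈ crate-X.
(v) (exactly one): nozzle ∈ crate-Red.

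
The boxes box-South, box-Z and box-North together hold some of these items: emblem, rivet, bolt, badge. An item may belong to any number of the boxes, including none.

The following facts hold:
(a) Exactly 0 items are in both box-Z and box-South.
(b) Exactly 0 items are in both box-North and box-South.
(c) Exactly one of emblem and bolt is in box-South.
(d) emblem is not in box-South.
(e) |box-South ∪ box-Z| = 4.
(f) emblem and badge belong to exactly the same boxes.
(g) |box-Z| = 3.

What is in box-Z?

box-Z = {badge, emblem, rivet}

From (d): emblem ∉ box-South.
(c) (exactly one): bolt ∈ box-South.
(f): badge matches emblem: badge ∉ box-South.
Suppose emblem ∉ box-Z: no assignment then satisfies all the clues, so emblem ∈ box-Z.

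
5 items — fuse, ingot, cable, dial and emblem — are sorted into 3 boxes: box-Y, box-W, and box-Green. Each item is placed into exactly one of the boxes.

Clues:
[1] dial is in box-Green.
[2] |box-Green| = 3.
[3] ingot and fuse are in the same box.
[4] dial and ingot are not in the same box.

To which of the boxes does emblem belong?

emblem: box-Green

From (1): dial ∈ box-Green.
(4): ingot ∉ box-Green.
(3): fuse matches ingot: fuse ∉ box-Green.
(2): only 3 candidates remain for box-Green, so all are in.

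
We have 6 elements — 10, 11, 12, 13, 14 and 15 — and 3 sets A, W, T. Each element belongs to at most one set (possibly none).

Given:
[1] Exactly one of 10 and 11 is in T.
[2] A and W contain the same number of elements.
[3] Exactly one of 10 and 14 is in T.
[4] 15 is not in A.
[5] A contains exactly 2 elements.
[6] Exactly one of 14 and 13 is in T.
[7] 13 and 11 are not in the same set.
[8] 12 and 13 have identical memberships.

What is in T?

T = {11, 14}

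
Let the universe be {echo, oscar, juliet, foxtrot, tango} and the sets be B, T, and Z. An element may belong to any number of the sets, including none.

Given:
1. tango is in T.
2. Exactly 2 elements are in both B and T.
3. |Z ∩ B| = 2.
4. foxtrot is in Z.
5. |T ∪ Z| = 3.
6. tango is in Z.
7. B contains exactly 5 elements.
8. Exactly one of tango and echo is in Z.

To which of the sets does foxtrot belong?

foxtrot: B, Z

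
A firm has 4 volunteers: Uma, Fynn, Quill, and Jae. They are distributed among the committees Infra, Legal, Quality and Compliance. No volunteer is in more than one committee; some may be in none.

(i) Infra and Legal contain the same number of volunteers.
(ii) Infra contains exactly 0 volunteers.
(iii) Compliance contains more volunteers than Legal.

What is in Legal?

(ii): Infra already has 0, so the rest are out.
Suppose Uma ∈ Legal: no assignment then satisfies all the clues, so Uma ∉ Legal.

Legal = {}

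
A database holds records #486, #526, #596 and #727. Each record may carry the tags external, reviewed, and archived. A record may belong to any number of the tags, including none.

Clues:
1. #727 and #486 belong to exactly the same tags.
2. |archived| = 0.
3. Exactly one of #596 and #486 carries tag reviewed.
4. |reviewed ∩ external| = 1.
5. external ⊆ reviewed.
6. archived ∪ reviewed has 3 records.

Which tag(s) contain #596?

#596: none

(2): archived already has 0, so the rest are out.
Suppose #596 ∈ external: no assignment then satisfies all the clues, so #596 ∉ external.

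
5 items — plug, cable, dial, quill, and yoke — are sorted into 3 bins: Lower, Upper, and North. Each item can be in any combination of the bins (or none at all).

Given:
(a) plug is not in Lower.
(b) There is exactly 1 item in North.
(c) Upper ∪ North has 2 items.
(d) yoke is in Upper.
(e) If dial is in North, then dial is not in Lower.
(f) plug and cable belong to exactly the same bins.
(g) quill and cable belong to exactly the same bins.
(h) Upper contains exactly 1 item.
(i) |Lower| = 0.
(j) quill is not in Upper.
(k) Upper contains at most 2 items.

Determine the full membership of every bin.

Lower = {}; Upper = {yoke}; North = {dial}

From (a): plug ∉ Lower.
From (d): yoke ∈ Upper.
From (j): quill ∉ Upper.
(f): cable matches plug: cable ∉ Lower.
(g): quill matches cable: quill ∉ Lower.
(g): cable matches quill: cable ∉ Upper.
(h): Upper already has 1, so the rest are out.
(i): Lower already has 0, so the rest are out.
Suppose plug ∈ North: no assignment then satisfies all the clues, so plug ∉ North.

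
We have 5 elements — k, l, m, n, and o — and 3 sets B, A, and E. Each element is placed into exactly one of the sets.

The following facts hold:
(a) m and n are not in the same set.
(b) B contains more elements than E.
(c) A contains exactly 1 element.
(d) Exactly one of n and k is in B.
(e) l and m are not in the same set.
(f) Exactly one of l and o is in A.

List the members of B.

B = {k, m, o}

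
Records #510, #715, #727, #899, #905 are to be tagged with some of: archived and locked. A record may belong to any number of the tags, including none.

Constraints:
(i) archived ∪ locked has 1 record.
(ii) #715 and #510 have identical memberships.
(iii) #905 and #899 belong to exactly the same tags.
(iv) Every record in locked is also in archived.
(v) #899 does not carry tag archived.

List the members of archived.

archived = {#727}

From (v): #899 ∉ archived.
(iii): #905 matches #899: #905 ∉ archived.
(iv) contrapositive: #899 ∉ locked.
(iv) contrapositive: #905 ∉ locked.
Suppose #510 ∈ archived: no assignment then satisfies all the clues, so #510 ∉ archived.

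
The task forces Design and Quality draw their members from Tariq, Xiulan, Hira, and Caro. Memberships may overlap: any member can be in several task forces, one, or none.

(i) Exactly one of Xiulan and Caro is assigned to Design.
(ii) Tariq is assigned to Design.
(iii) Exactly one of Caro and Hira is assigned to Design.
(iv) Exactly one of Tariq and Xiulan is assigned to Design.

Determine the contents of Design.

Design = {Caro, Tariq}

From (ii): Tariq ∈ Design.
(iv) (exactly one): Xiulan ∉ Design.
(i) (exactly one): Caro ∈ Design.
(iii) (exactly one): Hira ∉ Design.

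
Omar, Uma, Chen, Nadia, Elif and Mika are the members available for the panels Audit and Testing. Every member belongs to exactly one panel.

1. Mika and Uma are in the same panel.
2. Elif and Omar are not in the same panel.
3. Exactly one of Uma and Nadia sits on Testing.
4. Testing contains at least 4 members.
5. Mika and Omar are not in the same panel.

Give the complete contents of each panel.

Audit = {Nadia, Omar}; Testing = {Chen, Elif, Mika, Uma}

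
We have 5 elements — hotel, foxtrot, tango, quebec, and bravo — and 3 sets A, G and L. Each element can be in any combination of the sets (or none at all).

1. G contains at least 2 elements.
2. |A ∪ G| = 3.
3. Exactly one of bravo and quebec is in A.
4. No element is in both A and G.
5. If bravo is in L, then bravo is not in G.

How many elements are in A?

1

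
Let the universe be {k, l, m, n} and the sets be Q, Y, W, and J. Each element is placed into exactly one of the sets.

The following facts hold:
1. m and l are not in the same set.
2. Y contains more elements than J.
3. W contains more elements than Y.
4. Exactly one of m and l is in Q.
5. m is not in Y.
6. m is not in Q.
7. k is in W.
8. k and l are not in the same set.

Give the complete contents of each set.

Q = {l}; Y = {n}; W = {k, m}; J = {}

From (5): m ∉ Y.
From (6): m ∉ Q.
From (7): k ∈ W.
(4) (exactly one): l ∈ Q.
Suppose m ∉ W: no assignment then satisfies all the clues, so m ∈ W.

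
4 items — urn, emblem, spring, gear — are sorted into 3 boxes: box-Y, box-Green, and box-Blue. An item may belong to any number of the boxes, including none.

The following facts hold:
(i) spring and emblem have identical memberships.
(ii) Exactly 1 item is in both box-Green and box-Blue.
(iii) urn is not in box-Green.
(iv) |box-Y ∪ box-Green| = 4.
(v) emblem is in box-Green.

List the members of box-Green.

box-Green = {emblem, gear, spring}

From (iii): urn ∉ box-Green.
From (v): emblem ∈ box-Green.
(i): spring matches emblem: spring ∈ box-Green.
Suppose gear ∉ box-Green: no assignment then satisfies all the clues, so gear ∈ box-Green.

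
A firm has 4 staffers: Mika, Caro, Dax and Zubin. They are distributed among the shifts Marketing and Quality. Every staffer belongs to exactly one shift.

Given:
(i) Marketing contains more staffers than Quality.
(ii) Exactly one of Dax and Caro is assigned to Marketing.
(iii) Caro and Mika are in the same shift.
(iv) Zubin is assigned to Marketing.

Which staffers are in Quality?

Quality = {Dax}

From (iv): Zubin ∈ Marketing.
Suppose Mika ∈ Quality: no assignment then satisfies all the clues, so Mika ∉ Quality.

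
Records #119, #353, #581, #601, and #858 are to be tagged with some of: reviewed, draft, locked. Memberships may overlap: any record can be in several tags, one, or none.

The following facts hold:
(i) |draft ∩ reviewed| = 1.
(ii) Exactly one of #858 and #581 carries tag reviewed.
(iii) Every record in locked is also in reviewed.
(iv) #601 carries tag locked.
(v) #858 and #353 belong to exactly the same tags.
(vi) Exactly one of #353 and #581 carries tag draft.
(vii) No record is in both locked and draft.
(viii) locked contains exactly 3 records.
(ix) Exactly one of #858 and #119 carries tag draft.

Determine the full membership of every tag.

reviewed = {#119, #353, #601, #858}; draft = {#119, #581}; locked = {#353, #601, #858}

From (iv): #601 ∈ locked.
(iii) with #601 ∈ locked: #601 ∈ reviewed.
(vii) (disjoint): #601 ∉ draft.
Suppose #119 ∉ reviewed: no assignment then satisfies all the clues, so #119 ∈ reviewed.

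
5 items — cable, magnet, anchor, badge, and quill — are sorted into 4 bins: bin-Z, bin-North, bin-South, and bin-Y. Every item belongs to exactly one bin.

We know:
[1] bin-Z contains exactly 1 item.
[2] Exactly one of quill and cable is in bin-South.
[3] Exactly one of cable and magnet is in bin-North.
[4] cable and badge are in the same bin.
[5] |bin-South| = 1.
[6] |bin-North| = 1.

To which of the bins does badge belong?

badge: bin-Y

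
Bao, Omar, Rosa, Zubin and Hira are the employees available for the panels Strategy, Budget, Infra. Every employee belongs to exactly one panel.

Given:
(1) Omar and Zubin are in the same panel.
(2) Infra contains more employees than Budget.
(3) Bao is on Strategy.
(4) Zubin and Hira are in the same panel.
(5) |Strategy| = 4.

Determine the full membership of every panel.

From (3): Bao ∈ Strategy.
Suppose Omar ∉ Strategy: no assignment then satisfies all the clues, so Omar ∈ Strategy.

Strategy = {Bao, Hira, Omar, Zubin}; Budget = {}; Infra = {Rosa}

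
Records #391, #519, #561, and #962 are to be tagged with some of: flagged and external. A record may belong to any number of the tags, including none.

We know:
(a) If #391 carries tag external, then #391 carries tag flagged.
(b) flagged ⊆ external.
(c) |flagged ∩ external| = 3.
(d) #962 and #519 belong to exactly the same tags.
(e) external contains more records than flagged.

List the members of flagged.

flagged = {#391, #519, #962}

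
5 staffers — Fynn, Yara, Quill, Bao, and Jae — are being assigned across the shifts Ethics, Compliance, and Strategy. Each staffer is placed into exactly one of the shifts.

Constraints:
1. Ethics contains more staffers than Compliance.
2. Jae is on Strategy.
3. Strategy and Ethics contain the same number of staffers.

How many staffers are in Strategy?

2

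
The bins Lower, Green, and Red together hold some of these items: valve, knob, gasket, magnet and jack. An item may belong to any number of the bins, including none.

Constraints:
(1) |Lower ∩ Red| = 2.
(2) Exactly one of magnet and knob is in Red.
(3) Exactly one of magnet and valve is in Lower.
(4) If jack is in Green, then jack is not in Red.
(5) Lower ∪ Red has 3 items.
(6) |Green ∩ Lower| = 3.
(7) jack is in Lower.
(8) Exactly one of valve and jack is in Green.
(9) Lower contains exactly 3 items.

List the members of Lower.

Lower = {gasket, jack, magnet}

From (7): jack ∈ Lower.
Suppose valve ∈ Lower: no assignment then satisfies all the clues, so valve ∉ Lower.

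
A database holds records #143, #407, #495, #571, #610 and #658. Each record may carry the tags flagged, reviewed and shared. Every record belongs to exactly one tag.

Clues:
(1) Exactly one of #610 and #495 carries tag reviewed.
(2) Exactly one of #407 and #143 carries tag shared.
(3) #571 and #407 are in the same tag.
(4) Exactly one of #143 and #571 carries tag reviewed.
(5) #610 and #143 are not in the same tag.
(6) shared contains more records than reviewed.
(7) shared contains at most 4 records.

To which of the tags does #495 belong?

#495: reviewed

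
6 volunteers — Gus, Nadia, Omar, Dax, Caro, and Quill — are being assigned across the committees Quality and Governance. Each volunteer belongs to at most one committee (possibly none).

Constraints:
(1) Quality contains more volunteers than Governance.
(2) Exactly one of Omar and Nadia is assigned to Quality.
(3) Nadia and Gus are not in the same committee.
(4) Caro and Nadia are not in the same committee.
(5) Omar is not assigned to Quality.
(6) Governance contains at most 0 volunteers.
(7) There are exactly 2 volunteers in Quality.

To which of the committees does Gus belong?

Gus: none

From (5): Omar ∉ Quality.
(2) (exactly one): Nadia ∈ Quality.
(3): Gus ∉ Quality.
(4): Caro ∉ Quality.
(6): Governance already has 0, so the rest are out.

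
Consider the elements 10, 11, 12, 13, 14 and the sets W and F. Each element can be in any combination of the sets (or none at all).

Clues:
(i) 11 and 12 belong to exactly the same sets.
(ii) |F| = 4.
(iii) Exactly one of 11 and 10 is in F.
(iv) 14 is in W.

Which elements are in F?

F = {11, 12, 13, 14}

From (iv): 14 ∈ W.
Suppose 10 ∈ F: no assignment then satisfies all the clues, so 10 ∉ F.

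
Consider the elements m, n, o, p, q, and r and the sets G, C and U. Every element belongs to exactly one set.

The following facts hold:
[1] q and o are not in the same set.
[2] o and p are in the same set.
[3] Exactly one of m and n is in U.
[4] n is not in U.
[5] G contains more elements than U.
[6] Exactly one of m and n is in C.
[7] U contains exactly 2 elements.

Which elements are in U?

From (4): n ∉ U.
(3) (exactly one): m ∈ U.
(6) (exactly one): n ∈ C.
Suppose o ∈ U: no assignment then satisfies all the clues, so o ∉ U.

U = {m, q}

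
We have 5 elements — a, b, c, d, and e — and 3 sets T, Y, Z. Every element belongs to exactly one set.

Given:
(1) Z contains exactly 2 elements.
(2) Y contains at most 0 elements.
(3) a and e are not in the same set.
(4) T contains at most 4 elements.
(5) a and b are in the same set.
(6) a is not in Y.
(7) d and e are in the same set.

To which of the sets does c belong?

From (6): a ∉ Y.
(2): Y already has 0, so the rest are out.
Suppose c ∉ T: no assignment then satisfies all the clues, so c ∈ T.

c: T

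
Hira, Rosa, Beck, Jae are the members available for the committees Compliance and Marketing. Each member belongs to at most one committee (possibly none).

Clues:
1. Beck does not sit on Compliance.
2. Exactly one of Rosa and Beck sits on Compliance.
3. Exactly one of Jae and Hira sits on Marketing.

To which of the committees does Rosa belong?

Rosa: Compliance

From (1): Beck ∉ Compliance.
(2) (exactly one): Rosa ∈ Compliance.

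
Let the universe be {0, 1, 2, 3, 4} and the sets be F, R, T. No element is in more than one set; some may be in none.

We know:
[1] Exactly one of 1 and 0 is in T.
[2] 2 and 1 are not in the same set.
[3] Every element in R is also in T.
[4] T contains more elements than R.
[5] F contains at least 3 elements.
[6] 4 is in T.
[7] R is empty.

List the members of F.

From (6): 4 ∈ T.
(7): R already has 0, so the rest are out.
Suppose 0 ∉ F: no assignment then satisfies all the clues, so 0 ∈ F.

F = {0, 2, 3}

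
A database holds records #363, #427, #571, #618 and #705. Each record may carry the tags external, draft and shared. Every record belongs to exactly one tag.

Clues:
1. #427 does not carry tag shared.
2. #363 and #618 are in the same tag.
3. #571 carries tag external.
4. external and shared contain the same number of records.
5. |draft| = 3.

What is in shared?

shared = {#705}

From (1): #427 ∉ shared.
From (3): #571 ∈ external.
Suppose #363 ∈ shared: no assignment then satisfies all the clues, so #363 ∉ shared.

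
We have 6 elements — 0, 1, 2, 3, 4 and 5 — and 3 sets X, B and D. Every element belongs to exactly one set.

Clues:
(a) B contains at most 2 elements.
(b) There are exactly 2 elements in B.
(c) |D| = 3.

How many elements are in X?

1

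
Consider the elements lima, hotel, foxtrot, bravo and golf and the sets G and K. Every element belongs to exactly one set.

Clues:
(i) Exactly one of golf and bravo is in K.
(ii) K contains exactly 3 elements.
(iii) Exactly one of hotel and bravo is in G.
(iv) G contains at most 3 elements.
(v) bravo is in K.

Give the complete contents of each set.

From (v): bravo ∈ K.
(i) (exactly one): golf ∉ K.
(iii) (exactly one): hotel ∈ G.
Only one set left: golf ∈ G.
(ii): only 3 candidates remain for K, so all are in.

G = {golf, hotel}; K = {bravo, foxtrot, lima}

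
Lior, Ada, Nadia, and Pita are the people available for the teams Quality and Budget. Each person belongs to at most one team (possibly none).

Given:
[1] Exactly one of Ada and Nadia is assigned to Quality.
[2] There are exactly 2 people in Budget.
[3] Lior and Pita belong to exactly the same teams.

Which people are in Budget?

Budget = {Lior, Pita}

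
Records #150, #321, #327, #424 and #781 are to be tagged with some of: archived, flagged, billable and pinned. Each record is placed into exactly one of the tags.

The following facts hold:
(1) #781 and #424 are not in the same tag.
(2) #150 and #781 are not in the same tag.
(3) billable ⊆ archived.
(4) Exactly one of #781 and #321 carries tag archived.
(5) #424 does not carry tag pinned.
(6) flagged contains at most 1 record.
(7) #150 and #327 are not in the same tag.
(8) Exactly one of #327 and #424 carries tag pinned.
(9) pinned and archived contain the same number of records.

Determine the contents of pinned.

pinned = {#327, #781}

From (5): #424 ∉ pinned.
(8) (exactly one): #327 ∈ pinned.
(7): #150 ∉ pinned.
Suppose #321 ∈ pinned: no assignment then satisfies all the clues, so #321 ∉ pinned.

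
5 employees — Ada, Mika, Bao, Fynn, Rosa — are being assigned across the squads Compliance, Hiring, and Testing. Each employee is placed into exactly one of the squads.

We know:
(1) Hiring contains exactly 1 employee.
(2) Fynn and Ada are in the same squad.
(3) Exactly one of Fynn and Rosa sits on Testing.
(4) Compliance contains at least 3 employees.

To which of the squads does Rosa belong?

Rosa: Testing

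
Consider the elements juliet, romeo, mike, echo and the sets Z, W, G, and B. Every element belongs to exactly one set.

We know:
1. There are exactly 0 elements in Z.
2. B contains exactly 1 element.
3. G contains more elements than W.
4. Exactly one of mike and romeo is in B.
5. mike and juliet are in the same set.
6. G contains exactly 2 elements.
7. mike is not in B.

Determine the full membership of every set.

Z = {}; W = {echo}; G = {juliet, mike}; B = {romeo}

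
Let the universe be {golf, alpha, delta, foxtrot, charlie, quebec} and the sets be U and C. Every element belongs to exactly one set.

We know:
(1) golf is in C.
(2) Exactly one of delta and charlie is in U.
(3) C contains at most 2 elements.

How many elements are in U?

4

From (1): golf ∈ C.
Suppose alpha ∉ U: no assignment then satisfies all the clues, so alpha ∈ U.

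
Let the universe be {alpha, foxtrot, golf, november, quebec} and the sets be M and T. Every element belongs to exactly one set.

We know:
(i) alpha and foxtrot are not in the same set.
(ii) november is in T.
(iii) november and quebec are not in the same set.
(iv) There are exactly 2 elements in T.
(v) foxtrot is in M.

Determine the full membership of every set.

From (ii): november ∈ T.
From (v): foxtrot ∈ M.
(i): alpha ∉ M.
(iii): quebec ∉ T.
Only one set left: alpha ∈ T.
Only one set left: quebec ∈ M.
(iv): T already has 2, so the rest are out.
Only one set left: golf ∈ M.

M = {foxtrot, golf, quebec}; T = {alpha, november}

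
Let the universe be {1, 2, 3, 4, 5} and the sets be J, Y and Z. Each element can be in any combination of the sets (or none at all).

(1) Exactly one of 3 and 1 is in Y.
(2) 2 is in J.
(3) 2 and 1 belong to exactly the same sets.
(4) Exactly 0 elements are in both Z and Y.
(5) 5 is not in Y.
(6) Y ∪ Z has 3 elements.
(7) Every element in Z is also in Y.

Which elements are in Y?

Y = {1, 2, 4}

From (2): 2 ∈ J.
From (5): 5 ∉ Y.
(3): 1 matches 2: 1 ∈ J.
(7) contrapositive: 5 ∉ Z.
Suppose 1 ∉ Y: no assignment then satisfies all the clues, so 1 ∈ Y.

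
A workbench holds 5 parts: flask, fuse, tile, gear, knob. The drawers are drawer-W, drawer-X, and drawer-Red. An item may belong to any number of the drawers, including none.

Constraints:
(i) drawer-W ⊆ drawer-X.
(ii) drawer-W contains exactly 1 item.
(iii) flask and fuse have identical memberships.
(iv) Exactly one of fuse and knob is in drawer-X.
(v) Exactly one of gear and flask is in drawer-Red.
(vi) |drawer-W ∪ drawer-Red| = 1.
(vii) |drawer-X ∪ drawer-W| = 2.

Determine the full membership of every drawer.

drawer-W = {gear}; drawer-X = {gear, knob}; drawer-Red = {gear}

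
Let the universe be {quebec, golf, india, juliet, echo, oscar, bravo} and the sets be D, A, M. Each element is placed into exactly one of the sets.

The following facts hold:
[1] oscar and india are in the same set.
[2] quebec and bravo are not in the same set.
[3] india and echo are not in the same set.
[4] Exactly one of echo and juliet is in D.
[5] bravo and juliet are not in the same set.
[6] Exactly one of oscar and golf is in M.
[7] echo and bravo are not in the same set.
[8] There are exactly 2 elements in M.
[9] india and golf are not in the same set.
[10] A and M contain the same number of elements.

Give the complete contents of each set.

D = {india, juliet, oscar}; A = {echo, quebec}; M = {bravo, golf}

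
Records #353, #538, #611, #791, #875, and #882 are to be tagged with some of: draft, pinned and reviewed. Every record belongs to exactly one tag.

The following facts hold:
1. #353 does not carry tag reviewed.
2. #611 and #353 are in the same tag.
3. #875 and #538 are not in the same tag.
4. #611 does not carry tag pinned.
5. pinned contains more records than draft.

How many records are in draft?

2

From (1): #353 ∉ reviewed.
From (4): #611 ∉ pinned.
(2): #353 matches #611: #353 ∉ pinned.
(2): #611 matches #353: #611 ∉ reviewed.
Only one tag left: #353 ∈ draft.
Only one tag left: #611 ∈ draft.
Suppose #538 ∈ draft: no assignment then satisfies all the clues, so #538 ∉ draft.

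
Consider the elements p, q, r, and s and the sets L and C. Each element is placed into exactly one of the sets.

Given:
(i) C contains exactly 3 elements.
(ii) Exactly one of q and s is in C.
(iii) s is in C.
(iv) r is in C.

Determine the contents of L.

L = {q}

From (iii): s ∈ C.
From (iv): r ∈ C.
(ii) (exactly one): q ∉ C.
Only one set left: q ∈ L.
(i): only 3 candidates remain for C, so all are in.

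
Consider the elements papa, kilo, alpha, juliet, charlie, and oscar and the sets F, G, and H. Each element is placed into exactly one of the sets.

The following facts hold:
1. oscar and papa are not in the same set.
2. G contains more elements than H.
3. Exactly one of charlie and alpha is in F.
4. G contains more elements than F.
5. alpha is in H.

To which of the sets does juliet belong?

juliet: G

From (5): alpha ∈ H.
(3) (exactly one): charlie ∈ F.
Suppose juliet ∈ F: no assignment then satisfies all the clues, so juliet ∉ F.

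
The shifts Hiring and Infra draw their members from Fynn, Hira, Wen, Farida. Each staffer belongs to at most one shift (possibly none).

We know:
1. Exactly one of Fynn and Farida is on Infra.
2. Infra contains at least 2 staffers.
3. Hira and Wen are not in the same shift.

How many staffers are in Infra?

2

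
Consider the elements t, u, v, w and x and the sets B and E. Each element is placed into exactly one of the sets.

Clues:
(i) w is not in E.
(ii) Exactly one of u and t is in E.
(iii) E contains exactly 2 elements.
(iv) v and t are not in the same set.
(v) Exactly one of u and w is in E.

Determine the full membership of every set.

B = {t, w, x}; E = {u, v}

From (i): w ∉ E.
(v) (exactly one): u ∈ E.
Only one set left: w ∈ B.
(ii) (exactly one): t ∉ E.
Only one set left: t ∈ B.
(iv): v ∉ B.
Only one set left: v ∈ E.
(iii): E already has 2, so the rest are out.
Only one set left: x ∈ B.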